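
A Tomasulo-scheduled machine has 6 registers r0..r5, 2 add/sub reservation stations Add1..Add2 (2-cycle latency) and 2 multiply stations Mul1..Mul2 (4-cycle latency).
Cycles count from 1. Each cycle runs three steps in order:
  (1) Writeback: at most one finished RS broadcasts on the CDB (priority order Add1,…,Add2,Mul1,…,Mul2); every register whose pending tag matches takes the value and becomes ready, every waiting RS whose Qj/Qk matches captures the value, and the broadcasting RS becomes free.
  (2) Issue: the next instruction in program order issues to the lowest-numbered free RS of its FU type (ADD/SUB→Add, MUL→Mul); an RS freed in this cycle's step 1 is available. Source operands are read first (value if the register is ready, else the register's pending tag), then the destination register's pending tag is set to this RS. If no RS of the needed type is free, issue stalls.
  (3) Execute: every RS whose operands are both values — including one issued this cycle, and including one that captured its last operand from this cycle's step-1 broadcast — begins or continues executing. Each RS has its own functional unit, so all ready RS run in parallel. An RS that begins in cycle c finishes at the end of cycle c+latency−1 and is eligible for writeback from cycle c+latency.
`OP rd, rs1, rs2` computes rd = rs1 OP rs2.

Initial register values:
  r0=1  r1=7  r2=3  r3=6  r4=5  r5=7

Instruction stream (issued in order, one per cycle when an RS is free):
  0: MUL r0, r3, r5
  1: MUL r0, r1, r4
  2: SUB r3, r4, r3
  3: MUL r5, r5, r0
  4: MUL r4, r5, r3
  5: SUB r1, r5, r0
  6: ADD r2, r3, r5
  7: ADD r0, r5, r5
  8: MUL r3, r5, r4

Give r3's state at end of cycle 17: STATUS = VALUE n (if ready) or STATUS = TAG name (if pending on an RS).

STATUS = TAG Mul1

c1: issue MUL r0<-Mul1 | r0:Mul1,r1:7,r2:3,r3:6,r4:5,r5:7
c2: issue MUL r0<-Mul2 | r0:Mul2,r1:7,r2:3,r3:6,r4:5,r5:7
c3: issue SUB r3<-Add1 | r0:Mul2,r1:7,r2:3,r3:Add1,r4:5,r5:7
c4: stall | r0:Mul2,r1:7,r2:3,r3:Add1,r4:5,r5:7
c5: CDB Add1=-1; stall | r0:Mul2,r1:7,r2:3,r3:-1,r4:5,r5:7
c6: CDB Mul1=42; issue MUL r5<-Mul1 | r0:Mul2,r1:7,r2:3,r3:-1,r4:5,r5:Mul1
c7: CDB Mul2=35; issue MUL r4<-Mul2 | r0:35,r1:7,r2:3,r3:-1,r4:Mul2,r5:Mul1
c8: issue SUB r1<-Add1 | r0:35,r1:Add1,r2:3,r3:-1,r4:Mul2,r5:Mul1
c9: issue ADD r2<-Add2 | r0:35,r1:Add1,r2:Add2,r3:-1,r4:Mul2,r5:Mul1
c10: stall | r0:35,r1:Add1,r2:Add2,r3:-1,r4:Mul2,r5:Mul1
c11: CDB Mul1=245; stall | r0:35,r1:Add1,r2:Add2,r3:-1,r4:Mul2,r5:245
c12: stall | r0:35,r1:Add1,r2:Add2,r3:-1,r4:Mul2,r5:245
c13: CDB Add1=210; issue ADD r0<-Add1 | r0:Add1,r1:210,r2:Add2,r3:-1,r4:Mul2,r5:245
c14: CDB Add2=244; issue MUL r3<-Mul1 | r0:Add1,r1:210,r2:244,r3:Mul1,r4:Mul2,r5:245
c15: CDB Add1=490 | r0:490,r1:210,r2:244,r3:Mul1,r4:Mul2,r5:245
c16: CDB Mul2=-245 | r0:490,r1:210,r2:244,r3:Mul1,r4:-245,r5:245
c17: - | r0:490,r1:210,r2:244,r3:Mul1,r4:-245,r5:245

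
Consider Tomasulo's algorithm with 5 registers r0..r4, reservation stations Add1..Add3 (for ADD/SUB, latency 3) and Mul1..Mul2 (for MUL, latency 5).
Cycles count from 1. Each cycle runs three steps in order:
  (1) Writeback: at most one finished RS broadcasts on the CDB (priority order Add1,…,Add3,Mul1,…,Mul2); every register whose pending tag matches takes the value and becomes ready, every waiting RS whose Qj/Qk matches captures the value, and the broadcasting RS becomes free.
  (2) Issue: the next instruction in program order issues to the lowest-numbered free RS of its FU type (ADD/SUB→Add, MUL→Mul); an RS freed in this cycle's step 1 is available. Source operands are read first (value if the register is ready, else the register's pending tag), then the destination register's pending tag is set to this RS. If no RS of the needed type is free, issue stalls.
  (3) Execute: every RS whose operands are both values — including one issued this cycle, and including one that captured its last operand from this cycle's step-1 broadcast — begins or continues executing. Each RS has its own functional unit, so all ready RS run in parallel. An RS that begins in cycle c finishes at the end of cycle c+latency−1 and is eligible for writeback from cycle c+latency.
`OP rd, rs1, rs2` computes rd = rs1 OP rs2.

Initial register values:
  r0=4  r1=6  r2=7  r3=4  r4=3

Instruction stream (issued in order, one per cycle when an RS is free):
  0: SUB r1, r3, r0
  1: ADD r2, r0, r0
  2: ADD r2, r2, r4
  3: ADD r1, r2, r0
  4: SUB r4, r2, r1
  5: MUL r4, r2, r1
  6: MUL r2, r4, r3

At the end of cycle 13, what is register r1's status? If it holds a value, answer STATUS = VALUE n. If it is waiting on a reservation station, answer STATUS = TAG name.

  c1: issue SUB r1<-Add1  regs: r0:4,r1:Add1,r2:7,r3:4,r4:3
  c2: issue ADD r2<-Add2  regs: r0:4,r1:Add1,r2:Add2,r3:4,r4:3
  c3: issue ADD r2<-Add3  regs: r0:4,r1:Add1,r2:Add3,r3:4,r4:3
  c4: CDB Add1=0; issue ADD r1<-Add1  regs: r0:4,r1:Add1,r2:Add3,r3:4,r4:3
  c5: CDB Add2=8; issue SUB r4<-Add2  regs: r0:4,r1:Add1,r2:Add3,r3:4,r4:Add2
  c6: issue MUL r4<-Mul1  regs: r0:4,r1:Add1,r2:Add3,r3:4,r4:Mul1
  c7: issue MUL r2<-Mul2  regs: r0:4,r1:Add1,r2:Mul2,r3:4,r4:Mul1
  c8: CDB Add3=11  regs: r0:4,r1:Add1,r2:Mul2,r3:4,r4:Mul1
  c9: -  regs: r0:4,r1:Add1,r2:Mul2,r3:4,r4:Mul1
  c10: -  regs: r0:4,r1:Add1,r2:Mul2,r3:4,r4:Mul1
  c11: CDB Add1=15  regs: r0:4,r1:15,r2:Mul2,r3:4,r4:Mul1
  c12: -  regs: r0:4,r1:15,r2:Mul2,r3:4,r4:Mul1
  c13: -  regs: r0:4,r1:15,r2:Mul2,r3:4,r4:Mul1

STATUS = VALUE 15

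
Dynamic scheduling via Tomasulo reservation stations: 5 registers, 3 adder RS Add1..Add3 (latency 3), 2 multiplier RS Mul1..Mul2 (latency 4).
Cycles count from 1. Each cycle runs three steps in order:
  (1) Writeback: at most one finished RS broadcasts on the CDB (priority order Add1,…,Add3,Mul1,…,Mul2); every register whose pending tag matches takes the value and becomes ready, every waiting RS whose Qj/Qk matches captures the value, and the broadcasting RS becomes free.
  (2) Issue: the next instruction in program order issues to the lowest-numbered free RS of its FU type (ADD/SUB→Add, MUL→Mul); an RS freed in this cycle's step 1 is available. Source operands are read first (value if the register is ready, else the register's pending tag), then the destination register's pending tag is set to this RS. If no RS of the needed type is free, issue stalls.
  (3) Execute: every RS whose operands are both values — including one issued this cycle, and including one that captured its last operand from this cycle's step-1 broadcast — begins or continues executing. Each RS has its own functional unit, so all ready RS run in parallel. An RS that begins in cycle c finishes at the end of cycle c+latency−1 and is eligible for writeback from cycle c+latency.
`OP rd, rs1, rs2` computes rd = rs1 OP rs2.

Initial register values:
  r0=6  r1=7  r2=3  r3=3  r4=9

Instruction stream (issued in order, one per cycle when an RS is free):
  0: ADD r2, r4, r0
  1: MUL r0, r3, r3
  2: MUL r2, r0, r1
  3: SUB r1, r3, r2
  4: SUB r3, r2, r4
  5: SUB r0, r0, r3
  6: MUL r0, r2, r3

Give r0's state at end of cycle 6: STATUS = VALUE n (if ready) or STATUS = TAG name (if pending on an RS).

cycle 1: issue ADD r2<-Add1 // r0:6,r1:7,r2:Add1,r3:3,r4:9
cycle 2: issue MUL r0<-Mul1 // r0:Mul1,r1:7,r2:Add1,r3:3,r4:9
cycle 3: issue MUL r2<-Mul2 // r0:Mul1,r1:7,r2:Mul2,r3:3,r4:9
cycle 4: CDB Add1=15; issue SUB r1<-Add1 // r0:Mul1,r1:Add1,r2:Mul2,r3:3,r4:9
cycle 5: issue SUB r3<-Add2 // r0:Mul1,r1:Add1,r2:Mul2,r3:Add2,r4:9
cycle 6: CDB Mul1=9; issue SUB r0<-Add3 // r0:Add3,r1:Add1,r2:Mul2,r3:Add2,r4:9

STATUS = TAG Add3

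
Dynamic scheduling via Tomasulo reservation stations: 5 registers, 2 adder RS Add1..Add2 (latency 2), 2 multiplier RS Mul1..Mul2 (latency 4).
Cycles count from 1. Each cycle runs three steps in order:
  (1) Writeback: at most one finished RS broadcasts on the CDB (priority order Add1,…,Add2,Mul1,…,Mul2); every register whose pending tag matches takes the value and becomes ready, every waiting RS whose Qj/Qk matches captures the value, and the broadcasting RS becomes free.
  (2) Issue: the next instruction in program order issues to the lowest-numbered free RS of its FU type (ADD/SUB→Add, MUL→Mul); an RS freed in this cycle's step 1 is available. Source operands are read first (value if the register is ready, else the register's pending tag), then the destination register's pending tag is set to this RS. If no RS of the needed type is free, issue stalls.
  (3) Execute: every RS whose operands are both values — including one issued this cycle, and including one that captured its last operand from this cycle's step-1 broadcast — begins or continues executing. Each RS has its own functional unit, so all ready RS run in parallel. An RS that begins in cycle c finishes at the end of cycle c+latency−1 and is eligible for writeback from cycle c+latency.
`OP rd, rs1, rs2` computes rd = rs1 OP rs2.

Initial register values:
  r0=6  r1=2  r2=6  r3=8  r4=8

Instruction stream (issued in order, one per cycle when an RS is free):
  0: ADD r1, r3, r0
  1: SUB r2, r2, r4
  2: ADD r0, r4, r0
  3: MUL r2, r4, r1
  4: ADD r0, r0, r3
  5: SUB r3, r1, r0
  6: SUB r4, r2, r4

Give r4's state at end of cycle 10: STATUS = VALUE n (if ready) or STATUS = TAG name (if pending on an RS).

STATUS = VALUE 104

c1: issue ADD r1<-Add1 | r0:6,r1:Add1,r2:6,r3:8,r4:8
c2: issue SUB r2<-Add2 | r0:6,r1:Add1,r2:Add2,r3:8,r4:8
c3: CDB Add1=14; issue ADD r0<-Add1 | r0:Add1,r1:14,r2:Add2,r3:8,r4:8
c4: CDB Add2=-2; issue MUL r2<-Mul1 | r0:Add1,r1:14,r2:Mul1,r3:8,r4:8
c5: CDB Add1=14; issue ADD r0<-Add1 | r0:Add1,r1:14,r2:Mul1,r3:8,r4:8
c6: issue SUB r3<-Add2 | r0:Add1,r1:14,r2:Mul1,r3:Add2,r4:8
c7: CDB Add1=22; issue SUB r4<-Add1 | r0:22,r1:14,r2:Mul1,r3:Add2,r4:Add1
c8: CDB Mul1=112 | r0:22,r1:14,r2:112,r3:Add2,r4:Add1
c9: CDB Add2=-8 | r0:22,r1:14,r2:112,r3:-8,r4:Add1
c10: CDB Add1=104 | r0:22,r1:14,r2:112,r3:-8,r4:104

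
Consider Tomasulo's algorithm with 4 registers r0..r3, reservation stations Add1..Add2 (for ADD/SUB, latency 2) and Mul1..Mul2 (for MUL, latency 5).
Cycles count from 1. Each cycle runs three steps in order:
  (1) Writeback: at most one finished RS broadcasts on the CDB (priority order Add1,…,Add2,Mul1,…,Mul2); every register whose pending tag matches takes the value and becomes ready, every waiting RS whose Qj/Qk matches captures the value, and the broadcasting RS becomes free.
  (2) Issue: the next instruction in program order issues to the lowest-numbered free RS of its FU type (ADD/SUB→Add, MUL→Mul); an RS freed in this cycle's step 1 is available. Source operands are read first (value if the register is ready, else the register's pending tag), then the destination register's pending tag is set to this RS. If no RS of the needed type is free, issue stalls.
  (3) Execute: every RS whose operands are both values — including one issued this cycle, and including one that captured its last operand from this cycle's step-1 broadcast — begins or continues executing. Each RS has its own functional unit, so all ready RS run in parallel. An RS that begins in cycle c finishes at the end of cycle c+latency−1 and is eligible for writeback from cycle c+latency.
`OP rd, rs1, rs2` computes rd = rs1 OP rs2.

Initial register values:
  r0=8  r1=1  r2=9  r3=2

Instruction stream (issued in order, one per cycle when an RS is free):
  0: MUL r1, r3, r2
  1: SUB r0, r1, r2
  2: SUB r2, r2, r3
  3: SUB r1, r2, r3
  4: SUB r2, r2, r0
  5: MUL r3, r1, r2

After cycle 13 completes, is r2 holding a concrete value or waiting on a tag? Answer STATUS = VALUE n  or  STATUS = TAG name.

  c1: issue MUL r1<-Mul1  regs: r0:8,r1:Mul1,r2:9,r3:2
  c2: issue SUB r0<-Add1  regs: r0:Add1,r1:Mul1,r2:9,r3:2
  c3: issue SUB r2<-Add2  regs: r0:Add1,r1:Mul1,r2:Add2,r3:2
  c4: stall  regs: r0:Add1,r1:Mul1,r2:Add2,r3:2
  c5: CDB Add2=7; issue SUB r1<-Add2  regs: r0:Add1,r1:Add2,r2:7,r3:2
  c6: CDB Mul1=18; stall  regs: r0:Add1,r1:Add2,r2:7,r3:2
  c7: CDB Add2=5; issue SUB r2<-Add2  regs: r0:Add1,r1:5,r2:Add2,r3:2
  c8: CDB Add1=9; issue MUL r3<-Mul1  regs: r0:9,r1:5,r2:Add2,r3:Mul1
  c9: -  regs: r0:9,r1:5,r2:Add2,r3:Mul1
  c10: CDB Add2=-2  regs: r0:9,r1:5,r2:-2,r3:Mul1
  c11: -  regs: r0:9,r1:5,r2:-2,r3:Mul1
  c12: -  regs: r0:9,r1:5,r2:-2,r3:Mul1
  c13: -  regs: r0:9,r1:5,r2:-2,r3:Mul1

STATUS = VALUE -2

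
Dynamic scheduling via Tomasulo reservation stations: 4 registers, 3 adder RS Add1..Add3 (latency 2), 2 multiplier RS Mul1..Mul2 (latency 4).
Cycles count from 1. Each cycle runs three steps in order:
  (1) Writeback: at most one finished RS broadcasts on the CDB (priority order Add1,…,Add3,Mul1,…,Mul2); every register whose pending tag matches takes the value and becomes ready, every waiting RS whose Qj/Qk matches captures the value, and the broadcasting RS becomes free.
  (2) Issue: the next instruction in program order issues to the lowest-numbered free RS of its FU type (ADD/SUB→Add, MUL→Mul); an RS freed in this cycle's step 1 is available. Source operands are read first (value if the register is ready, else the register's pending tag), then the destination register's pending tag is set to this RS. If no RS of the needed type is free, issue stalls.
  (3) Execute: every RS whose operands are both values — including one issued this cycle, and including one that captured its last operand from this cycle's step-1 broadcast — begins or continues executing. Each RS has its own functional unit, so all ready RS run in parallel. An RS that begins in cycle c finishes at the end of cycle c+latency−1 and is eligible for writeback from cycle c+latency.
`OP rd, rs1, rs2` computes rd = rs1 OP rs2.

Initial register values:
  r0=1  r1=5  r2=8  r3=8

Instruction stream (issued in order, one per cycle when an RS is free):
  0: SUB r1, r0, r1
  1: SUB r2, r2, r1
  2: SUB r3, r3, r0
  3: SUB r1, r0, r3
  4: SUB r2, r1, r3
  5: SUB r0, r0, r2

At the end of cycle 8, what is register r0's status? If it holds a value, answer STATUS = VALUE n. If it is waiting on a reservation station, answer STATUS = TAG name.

cycle 1: issue SUB r1<-Add1 // r0:1,r1:Add1,r2:8,r3:8
cycle 2: issue SUB r2<-Add2 // r0:1,r1:Add1,r2:Add2,r3:8
cycle 3: CDB Add1=-4; issue SUB r3<-Add1 // r0:1,r1:-4,r2:Add2,r3:Add1
cycle 4: issue SUB r1<-Add3 // r0:1,r1:Add3,r2:Add2,r3:Add1
cycle 5: CDB Add1=7; issue SUB r2<-Add1 // r0:1,r1:Add3,r2:Add1,r3:7
cycle 6: CDB Add2=12; issue SUB r0<-Add2 // r0:Add2,r1:Add3,r2:Add1,r3:7
cycle 7: CDB Add3=-6 // r0:Add2,r1:-6,r2:Add1,r3:7
cycle 8: - // r0:Add2,r1:-6,r2:Add1,r3:7

STATUS = TAG Add2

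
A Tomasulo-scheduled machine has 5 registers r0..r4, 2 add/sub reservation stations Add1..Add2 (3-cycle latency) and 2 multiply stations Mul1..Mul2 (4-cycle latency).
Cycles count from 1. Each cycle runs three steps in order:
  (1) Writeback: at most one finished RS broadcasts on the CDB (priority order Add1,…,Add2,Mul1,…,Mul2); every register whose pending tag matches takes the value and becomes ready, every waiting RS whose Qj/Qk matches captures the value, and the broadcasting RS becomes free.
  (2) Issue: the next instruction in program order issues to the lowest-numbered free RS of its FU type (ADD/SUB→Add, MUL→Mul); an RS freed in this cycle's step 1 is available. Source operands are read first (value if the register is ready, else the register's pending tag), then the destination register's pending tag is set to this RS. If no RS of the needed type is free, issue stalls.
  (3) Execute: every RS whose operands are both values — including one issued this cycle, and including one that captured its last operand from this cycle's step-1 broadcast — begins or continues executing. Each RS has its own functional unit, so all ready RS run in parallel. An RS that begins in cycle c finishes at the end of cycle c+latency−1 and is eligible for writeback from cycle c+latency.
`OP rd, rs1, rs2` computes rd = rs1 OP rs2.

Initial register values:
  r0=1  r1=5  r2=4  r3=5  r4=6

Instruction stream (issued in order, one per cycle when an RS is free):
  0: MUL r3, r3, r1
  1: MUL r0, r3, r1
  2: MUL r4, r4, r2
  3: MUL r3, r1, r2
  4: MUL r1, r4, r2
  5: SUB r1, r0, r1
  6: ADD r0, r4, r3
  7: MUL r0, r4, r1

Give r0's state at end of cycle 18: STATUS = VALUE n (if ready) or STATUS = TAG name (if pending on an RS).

  c1: issue MUL r3<-Mul1  regs: r0:1,r1:5,r2:4,r3:Mul1,r4:6
  c2: issue MUL r0<-Mul2  regs: r0:Mul2,r1:5,r2:4,r3:Mul1,r4:6
  c3: stall  regs: r0:Mul2,r1:5,r2:4,r3:Mul1,r4:6
  c4: stall  regs: r0:Mul2,r1:5,r2:4,r3:Mul1,r4:6
  c5: CDB Mul1=25; issue MUL r4<-Mul1  regs: r0:Mul2,r1:5,r2:4,r3:25,r4:Mul1
  c6: stall  regs: r0:Mul2,r1:5,r2:4,r3:25,r4:Mul1
  c7: stall  regs: r0:Mul2,r1:5,r2:4,r3:25,r4:Mul1
  c8: stall  regs: r0:Mul2,r1:5,r2:4,r3:25,r4:Mul1
  c9: CDB Mul1=24; issue MUL r3<-Mul1  regs: r0:Mul2,r1:5,r2:4,r3:Mul1,r4:24
  c10: CDB Mul2=125; issue MUL r1<-Mul2  regs: r0:125,r1:Mul2,r2:4,r3:Mul1,r4:24
  c11: issue SUB r1<-Add1  regs: r0:125,r1:Add1,r2:4,r3:Mul1,r4:24
  c12: issue ADD r0<-Add2  regs: r0:Add2,r1:Add1,r2:4,r3:Mul1,r4:24
  c13: CDB Mul1=20; issue MUL r0<-Mul1  regs: r0:Mul1,r1:Add1,r2:4,r3:20,r4:24
  c14: CDB Mul2=96  regs: r0:Mul1,r1:Add1,r2:4,r3:20,r4:24
  c15: -  regs: r0:Mul1,r1:Add1,r2:4,r3:20,r4:24
  c16: CDB Add2=44  regs: r0:Mul1,r1:Add1,r2:4,r3:20,r4:24
  c17: CDB Add1=29  regs: r0:Mul1,r1:29,r2:4,r3:20,r4:24
  c18: -  regs: r0:Mul1,r1:29,r2:4,r3:20,r4:24

STATUS = TAG Mul1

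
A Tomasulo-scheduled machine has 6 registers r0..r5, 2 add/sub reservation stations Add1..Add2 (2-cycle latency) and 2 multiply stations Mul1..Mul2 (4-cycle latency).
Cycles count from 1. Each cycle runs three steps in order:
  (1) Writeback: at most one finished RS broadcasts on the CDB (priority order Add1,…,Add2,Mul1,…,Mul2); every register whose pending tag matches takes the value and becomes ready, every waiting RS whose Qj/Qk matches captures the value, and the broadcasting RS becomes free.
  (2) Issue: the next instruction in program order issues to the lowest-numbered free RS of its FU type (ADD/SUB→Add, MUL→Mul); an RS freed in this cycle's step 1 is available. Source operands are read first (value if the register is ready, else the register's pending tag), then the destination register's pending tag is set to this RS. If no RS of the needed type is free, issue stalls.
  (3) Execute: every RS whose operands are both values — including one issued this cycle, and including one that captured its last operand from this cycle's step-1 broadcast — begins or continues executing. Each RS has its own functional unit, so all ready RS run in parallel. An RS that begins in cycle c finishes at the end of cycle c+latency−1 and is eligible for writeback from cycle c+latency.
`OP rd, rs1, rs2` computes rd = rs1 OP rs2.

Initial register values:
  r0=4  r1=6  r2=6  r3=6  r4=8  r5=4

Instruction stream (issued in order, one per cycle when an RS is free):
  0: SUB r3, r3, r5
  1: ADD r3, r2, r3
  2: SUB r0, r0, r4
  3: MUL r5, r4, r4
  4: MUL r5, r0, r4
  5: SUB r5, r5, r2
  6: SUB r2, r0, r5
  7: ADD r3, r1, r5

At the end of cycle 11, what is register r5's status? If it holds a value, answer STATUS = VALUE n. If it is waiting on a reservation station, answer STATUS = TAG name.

  c1: issue SUB r3<-Add1  regs: r0:4,r1:6,r2:6,r3:Add1,r4:8,r5:4
  c2: issue ADD r3<-Add2  regs: r0:4,r1:6,r2:6,r3:Add2,r4:8,r5:4
  c3: CDB Add1=2; issue SUB r0<-Add1  regs: r0:Add1,r1:6,r2:6,r3:Add2,r4:8,r5:4
  c4: issue MUL r5<-Mul1  regs: r0:Add1,r1:6,r2:6,r3:Add2,r4:8,r5:Mul1
  c5: CDB Add1=-4; issue MUL r5<-Mul2  regs: r0:-4,r1:6,r2:6,r3:Add2,r4:8,r5:Mul2
  c6: CDB Add2=8; issue SUB r5<-Add1  regs: r0:-4,r1:6,r2:6,r3:8,r4:8,r5:Add1
  c7: issue SUB r2<-Add2  regs: r0:-4,r1:6,r2:Add2,r3:8,r4:8,r5:Add1
  c8: CDB Mul1=64; stall  regs: r0:-4,r1:6,r2:Add2,r3:8,r4:8,r5:Add1
  c9: CDB Mul2=-32; stall  regs: r0:-4,r1:6,r2:Add2,r3:8,r4:8,r5:Add1
  c10: stall  regs: r0:-4,r1:6,r2:Add2,r3:8,r4:8,r5:Add1
  c11: CDB Add1=-38; issue ADD r3<-Add1  regs: r0:-4,r1:6,r2:Add2,r3:Add1,r4:8,r5:-38

STATUS = VALUE -38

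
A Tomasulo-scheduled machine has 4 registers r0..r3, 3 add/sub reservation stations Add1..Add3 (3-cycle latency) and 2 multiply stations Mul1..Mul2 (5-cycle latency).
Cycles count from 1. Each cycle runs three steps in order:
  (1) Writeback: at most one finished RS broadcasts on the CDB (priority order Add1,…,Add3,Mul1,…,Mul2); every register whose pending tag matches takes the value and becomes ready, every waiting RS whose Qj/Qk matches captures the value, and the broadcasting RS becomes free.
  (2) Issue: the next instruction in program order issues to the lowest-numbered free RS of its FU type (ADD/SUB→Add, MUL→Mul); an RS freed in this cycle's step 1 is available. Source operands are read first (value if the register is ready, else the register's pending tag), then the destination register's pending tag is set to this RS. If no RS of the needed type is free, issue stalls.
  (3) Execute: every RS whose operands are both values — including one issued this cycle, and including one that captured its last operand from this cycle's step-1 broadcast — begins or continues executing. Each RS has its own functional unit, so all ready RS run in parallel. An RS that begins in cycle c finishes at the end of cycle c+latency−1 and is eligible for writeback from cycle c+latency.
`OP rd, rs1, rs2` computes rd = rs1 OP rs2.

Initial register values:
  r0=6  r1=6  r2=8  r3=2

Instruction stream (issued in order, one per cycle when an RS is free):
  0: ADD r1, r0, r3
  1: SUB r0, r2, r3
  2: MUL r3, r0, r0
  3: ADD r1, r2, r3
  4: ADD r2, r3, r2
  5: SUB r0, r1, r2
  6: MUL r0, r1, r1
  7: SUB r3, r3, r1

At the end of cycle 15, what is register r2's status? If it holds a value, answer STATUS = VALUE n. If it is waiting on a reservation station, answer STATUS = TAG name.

STATUS = VALUE 44

  c1: issue ADD r1<-Add1  regs: r0:6,r1:Add1,r2:8,r3:2
  c2: issue SUB r0<-Add2  regs: r0:Add2,r1:Add1,r2:8,r3:2
  c3: issue MUL r3<-Mul1  regs: r0:Add2,r1:Add1,r2:8,r3:Mul1
  c4: CDB Add1=8; issue ADD r1<-Add1  regs: r0:Add2,r1:Add1,r2:8,r3:Mul1
  c5: CDB Add2=6; issue ADD r2<-Add2  regs: r0:6,r1:Add1,r2:Add2,r3:Mul1
  c6: issue SUB r0<-Add3  regs: r0:Add3,r1:Add1,r2:Add2,r3:Mul1
  c7: issue MUL r0<-Mul2  regs: r0:Mul2,r1:Add1,r2:Add2,r3:Mul1
  c8: stall  regs: r0:Mul2,r1:Add1,r2:Add2,r3:Mul1
  c9: stall  regs: r0:Mul2,r1:Add1,r2:Add2,r3:Mul1
  c10: CDB Mul1=36; stall  regs: r0:Mul2,r1:Add1,r2:Add2,r3:36
  c11: stall  regs: r0:Mul2,r1:Add1,r2:Add2,r3:36
  c12: stall  regs: r0:Mul2,r1:Add1,r2:Add2,r3:36
  c13: CDB Add1=44; issue SUB r3<-Add1  regs: r0:Mul2,r1:44,r2:Add2,r3:Add1
  c14: CDB Add2=44  regs: r0:Mul2,r1:44,r2:44,r3:Add1
  c15: -  regs: r0:Mul2,r1:44,r2:44,r3:Add1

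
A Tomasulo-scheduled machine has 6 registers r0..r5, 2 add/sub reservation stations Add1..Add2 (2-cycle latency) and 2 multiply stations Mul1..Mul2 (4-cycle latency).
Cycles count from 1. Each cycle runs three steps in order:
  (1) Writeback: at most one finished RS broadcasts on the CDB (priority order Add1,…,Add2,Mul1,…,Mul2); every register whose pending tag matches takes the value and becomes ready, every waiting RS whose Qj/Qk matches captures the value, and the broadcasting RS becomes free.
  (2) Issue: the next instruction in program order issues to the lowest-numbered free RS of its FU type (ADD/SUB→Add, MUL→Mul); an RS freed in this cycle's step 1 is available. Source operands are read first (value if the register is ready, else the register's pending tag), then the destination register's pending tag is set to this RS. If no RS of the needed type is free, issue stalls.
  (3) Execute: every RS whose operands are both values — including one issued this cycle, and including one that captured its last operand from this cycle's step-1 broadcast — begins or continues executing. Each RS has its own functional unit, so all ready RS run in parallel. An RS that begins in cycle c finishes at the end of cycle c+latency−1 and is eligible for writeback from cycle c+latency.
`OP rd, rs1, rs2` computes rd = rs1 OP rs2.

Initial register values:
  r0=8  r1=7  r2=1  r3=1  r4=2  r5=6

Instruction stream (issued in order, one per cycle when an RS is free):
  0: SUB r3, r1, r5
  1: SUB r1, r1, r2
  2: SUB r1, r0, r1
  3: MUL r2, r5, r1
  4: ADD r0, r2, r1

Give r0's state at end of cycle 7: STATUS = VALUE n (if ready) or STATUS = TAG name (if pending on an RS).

STATUS = TAG Add2

c1: issue SUB r3<-Add1 | r0:8,r1:7,r2:1,r3:Add1,r4:2,r5:6
c2: issue SUB r1<-Add2 | r0:8,r1:Add2,r2:1,r3:Add1,r4:2,r5:6
c3: CDB Add1=1; issue SUB r1<-Add1 | r0:8,r1:Add1,r2:1,r3:1,r4:2,r5:6
c4: CDB Add2=6; issue MUL r2<-Mul1 | r0:8,r1:Add1,r2:Mul1,r3:1,r4:2,r5:6
c5: issue ADD r0<-Add2 | r0:Add2,r1:Add1,r2:Mul1,r3:1,r4:2,r5:6
c6: CDB Add1=2 | r0:Add2,r1:2,r2:Mul1,r3:1,r4:2,r5:6
c7: - | r0:Add2,r1:2,r2:Mul1,r3:1,r4:2,r5:6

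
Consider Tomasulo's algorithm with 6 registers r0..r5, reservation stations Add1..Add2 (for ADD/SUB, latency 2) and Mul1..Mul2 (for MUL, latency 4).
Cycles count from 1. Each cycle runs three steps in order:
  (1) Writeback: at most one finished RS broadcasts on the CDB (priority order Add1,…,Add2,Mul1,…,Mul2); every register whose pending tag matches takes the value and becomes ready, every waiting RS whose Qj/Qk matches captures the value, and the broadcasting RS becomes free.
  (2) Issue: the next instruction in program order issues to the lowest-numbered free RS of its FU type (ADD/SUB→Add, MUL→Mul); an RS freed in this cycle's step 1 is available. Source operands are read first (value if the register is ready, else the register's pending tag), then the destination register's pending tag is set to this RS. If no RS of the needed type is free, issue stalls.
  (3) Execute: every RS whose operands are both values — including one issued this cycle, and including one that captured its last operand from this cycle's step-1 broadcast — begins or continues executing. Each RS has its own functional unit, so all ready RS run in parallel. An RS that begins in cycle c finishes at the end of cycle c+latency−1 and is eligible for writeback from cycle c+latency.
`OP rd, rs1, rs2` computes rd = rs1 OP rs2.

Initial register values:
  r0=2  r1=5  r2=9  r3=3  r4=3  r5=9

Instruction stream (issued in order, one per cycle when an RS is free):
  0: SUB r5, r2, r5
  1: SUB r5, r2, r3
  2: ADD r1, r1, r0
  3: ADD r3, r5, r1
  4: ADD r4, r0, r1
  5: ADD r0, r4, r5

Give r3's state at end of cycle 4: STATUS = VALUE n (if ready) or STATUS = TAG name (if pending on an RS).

  c1: issue SUB r5<-Add1  regs: r0:2,r1:5,r2:9,r3:3,r4:3,r5:Add1
  c2: issue SUB r5<-Add2  regs: r0:2,r1:5,r2:9,r3:3,r4:3,r5:Add2
  c3: CDB Add1=0; issue ADD r1<-Add1  regs: r0:2,r1:Add1,r2:9,r3:3,r4:3,r5:Add2
  c4: CDB Add2=6; issue ADD r3<-Add2  regs: r0:2,r1:Add1,r2:9,r3:Add2,r4:3,r5:6

STATUS = TAG Add2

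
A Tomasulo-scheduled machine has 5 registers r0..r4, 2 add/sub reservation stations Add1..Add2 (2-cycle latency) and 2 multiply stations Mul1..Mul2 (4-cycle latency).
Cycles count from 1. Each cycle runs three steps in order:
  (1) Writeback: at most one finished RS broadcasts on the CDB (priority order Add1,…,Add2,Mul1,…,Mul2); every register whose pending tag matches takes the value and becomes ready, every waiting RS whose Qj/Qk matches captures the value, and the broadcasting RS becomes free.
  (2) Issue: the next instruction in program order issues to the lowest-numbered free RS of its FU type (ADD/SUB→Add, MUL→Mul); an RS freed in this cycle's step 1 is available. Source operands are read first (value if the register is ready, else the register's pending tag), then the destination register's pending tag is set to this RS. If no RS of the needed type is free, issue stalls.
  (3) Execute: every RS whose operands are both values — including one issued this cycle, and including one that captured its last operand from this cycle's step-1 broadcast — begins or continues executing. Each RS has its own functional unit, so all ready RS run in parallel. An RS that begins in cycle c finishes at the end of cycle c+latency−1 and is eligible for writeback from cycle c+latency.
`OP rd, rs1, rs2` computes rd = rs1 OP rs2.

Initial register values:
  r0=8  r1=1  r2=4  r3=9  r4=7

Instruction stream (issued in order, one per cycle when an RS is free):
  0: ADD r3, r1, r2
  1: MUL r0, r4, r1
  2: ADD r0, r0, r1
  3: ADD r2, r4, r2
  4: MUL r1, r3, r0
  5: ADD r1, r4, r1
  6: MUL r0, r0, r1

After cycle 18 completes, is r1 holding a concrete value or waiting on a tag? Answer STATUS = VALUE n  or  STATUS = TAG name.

STATUS = VALUE 47

c1: issue ADD r3<-Add1 | r0:8,r1:1,r2:4,r3:Add1,r4:7
c2: issue MUL r0<-Mul1 | r0:Mul1,r1:1,r2:4,r3:Add1,r4:7
c3: CDB Add1=5; issue ADD r0<-Add1 | r0:Add1,r1:1,r2:4,r3:5,r4:7
c4: issue ADD r2<-Add2 | r0:Add1,r1:1,r2:Add2,r3:5,r4:7
c5: issue MUL r1<-Mul2 | r0:Add1,r1:Mul2,r2:Add2,r3:5,r4:7
c6: CDB Add2=11; issue ADD r1<-Add2 | r0:Add1,r1:Add2,r2:11,r3:5,r4:7
c7: CDB Mul1=7; issue MUL r0<-Mul1 | r0:Mul1,r1:Add2,r2:11,r3:5,r4:7
c8: - | r0:Mul1,r1:Add2,r2:11,r3:5,r4:7
c9: CDB Add1=8 | r0:Mul1,r1:Add2,r2:11,r3:5,r4:7
c10: - | r0:Mul1,r1:Add2,r2:11,r3:5,r4:7
c11: - | r0:Mul1,r1:Add2,r2:11,r3:5,r4:7
c12: - | r0:Mul1,r1:Add2,r2:11,r3:5,r4:7
c13: CDB Mul2=40 | r0:Mul1,r1:Add2,r2:11,r3:5,r4:7
c14: - | r0:Mul1,r1:Add2,r2:11,r3:5,r4:7
c15: CDB Add2=47 | r0:Mul1,r1:47,r2:11,r3:5,r4:7
c16: - | r0:Mul1,r1:47,r2:11,r3:5,r4:7
c17: - | r0:Mul1,r1:47,r2:11,r3:5,r4:7
c18: - | r0:Mul1,r1:47,r2:11,r3:5,r4:7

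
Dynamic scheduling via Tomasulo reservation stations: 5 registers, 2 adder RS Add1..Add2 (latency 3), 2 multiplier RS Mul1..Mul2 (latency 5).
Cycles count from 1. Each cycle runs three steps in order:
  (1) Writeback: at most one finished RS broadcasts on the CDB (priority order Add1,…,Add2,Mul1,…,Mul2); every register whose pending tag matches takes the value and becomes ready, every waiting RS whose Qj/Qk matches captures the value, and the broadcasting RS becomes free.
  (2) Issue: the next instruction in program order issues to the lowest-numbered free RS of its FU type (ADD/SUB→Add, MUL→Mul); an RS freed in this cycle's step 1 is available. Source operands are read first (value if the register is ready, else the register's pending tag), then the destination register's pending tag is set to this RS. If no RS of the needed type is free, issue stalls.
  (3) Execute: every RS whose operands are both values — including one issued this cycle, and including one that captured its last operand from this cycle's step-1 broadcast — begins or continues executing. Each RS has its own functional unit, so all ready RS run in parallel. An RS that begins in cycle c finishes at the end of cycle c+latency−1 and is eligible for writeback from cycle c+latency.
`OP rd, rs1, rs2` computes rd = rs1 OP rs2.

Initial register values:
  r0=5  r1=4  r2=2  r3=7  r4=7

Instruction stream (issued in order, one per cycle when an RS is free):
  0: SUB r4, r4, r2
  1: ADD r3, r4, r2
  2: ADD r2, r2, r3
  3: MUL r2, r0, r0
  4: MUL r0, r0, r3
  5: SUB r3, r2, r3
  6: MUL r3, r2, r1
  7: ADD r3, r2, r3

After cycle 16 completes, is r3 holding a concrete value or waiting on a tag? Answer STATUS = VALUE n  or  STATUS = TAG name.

cycle 1: issue SUB r4<-Add1 // r0:5,r1:4,r2:2,r3:7,r4:Add1
cycle 2: issue ADD r3<-Add2 // r0:5,r1:4,r2:2,r3:Add2,r4:Add1
cycle 3: stall // r0:5,r1:4,r2:2,r3:Add2,r4:Add1
cycle 4: CDB Add1=5; issue ADD r2<-Add1 // r0:5,r1:4,r2:Add1,r3:Add2,r4:5
cycle 5: issue MUL r2<-Mul1 // r0:5,r1:4,r2:Mul1,r3:Add2,r4:5
cycle 6: issue MUL r0<-Mul2 // r0:Mul2,r1:4,r2:Mul1,r3:Add2,r4:5
cycle 7: CDB Add2=7; issue SUB r3<-Add2 // r0:Mul2,r1:4,r2:Mul1,r3:Add2,r4:5
cycle 8: stall // r0:Mul2,r1:4,r2:Mul1,r3:Add2,r4:5
cycle 9: stall // r0:Mul2,r1:4,r2:Mul1,r3:Add2,r4:5
cycle 10: CDB Add1=9; stall // r0:Mul2,r1:4,r2:Mul1,r3:Add2,r4:5
cycle 11: CDB Mul1=25; issue MUL r3<-Mul1 // r0:Mul2,r1:4,r2:25,r3:Mul1,r4:5
cycle 12: CDB Mul2=35; issue ADD r3<-Add1 // r0:35,r1:4,r2:25,r3:Add1,r4:5
cycle 13: - // r0:35,r1:4,r2:25,r3:Add1,r4:5
cycle 14: CDB Add2=18 // r0:35,r1:4,r2:25,r3:Add1,r4:5
cycle 15: - // r0:35,r1:4,r2:25,r3:Add1,r4:5
cycle 16: CDB Mul1=100 // r0:35,r1:4,r2:25,r3:Add1,r4:5

STATUS = TAG Add1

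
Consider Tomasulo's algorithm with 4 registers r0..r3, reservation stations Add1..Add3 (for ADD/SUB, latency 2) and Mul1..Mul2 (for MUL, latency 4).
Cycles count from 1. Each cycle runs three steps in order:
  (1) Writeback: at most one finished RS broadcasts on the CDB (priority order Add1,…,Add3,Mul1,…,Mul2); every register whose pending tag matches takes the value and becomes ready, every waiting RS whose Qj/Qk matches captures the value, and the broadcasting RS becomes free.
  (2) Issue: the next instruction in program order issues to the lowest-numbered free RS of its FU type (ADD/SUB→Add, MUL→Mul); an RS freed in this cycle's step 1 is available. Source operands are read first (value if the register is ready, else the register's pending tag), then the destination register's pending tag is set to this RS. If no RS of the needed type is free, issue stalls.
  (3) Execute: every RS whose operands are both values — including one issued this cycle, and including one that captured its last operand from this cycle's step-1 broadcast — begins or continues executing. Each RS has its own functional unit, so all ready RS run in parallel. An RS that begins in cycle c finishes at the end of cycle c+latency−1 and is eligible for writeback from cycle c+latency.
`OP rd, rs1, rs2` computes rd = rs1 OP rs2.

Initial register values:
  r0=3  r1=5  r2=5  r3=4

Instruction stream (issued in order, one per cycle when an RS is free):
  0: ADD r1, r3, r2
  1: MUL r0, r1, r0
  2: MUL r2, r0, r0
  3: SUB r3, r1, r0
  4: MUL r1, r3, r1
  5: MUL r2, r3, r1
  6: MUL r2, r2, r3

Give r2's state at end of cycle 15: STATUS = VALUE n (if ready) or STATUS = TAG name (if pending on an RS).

  c1: issue ADD r1<-Add1  regs: r0:3,r1:Add1,r2:5,r3:4
  c2: issue MUL r0<-Mul1  regs: r0:Mul1,r1:Add1,r2:5,r3:4
  c3: CDB Add1=9; issue MUL r2<-Mul2  regs: r0:Mul1,r1:9,r2:Mul2,r3:4
  c4: issue SUB r3<-Add1  regs: r0:Mul1,r1:9,r2:Mul2,r3:Add1
  c5: stall  regs: r0:Mul1,r1:9,r2:Mul2,r3:Add1
  c6: stall  regs: r0:Mul1,r1:9,r2:Mul2,r3:Add1
  c7: CDB Mul1=27; issue MUL r1<-Mul1  regs: r0:27,r1:Mul1,r2:Mul2,r3:Add1
  c8: stall  regs: r0:27,r1:Mul1,r2:Mul2,r3:Add1
  c9: CDB Add1=-18; stall  regs: r0:27,r1:Mul1,r2:Mul2,r3:-18
  c10: stall  regs: r0:27,r1:Mul1,r2:Mul2,r3:-18
  c11: CDB Mul2=729; issue MUL r2<-Mul2  regs: r0:27,r1:Mul1,r2:Mul2,r3:-18
  c12: stall  regs: r0:27,r1:Mul1,r2:Mul2,r3:-18
  c13: CDB Mul1=-162; issue MUL r2<-Mul1  regs: r0:27,r1:-162,r2:Mul1,r3:-18
  c14: -  regs: r0:27,r1:-162,r2:Mul1,r3:-18
  c15: -  regs: r0:27,r1:-162,r2:Mul1,r3:-18

STATUS = TAG Mul1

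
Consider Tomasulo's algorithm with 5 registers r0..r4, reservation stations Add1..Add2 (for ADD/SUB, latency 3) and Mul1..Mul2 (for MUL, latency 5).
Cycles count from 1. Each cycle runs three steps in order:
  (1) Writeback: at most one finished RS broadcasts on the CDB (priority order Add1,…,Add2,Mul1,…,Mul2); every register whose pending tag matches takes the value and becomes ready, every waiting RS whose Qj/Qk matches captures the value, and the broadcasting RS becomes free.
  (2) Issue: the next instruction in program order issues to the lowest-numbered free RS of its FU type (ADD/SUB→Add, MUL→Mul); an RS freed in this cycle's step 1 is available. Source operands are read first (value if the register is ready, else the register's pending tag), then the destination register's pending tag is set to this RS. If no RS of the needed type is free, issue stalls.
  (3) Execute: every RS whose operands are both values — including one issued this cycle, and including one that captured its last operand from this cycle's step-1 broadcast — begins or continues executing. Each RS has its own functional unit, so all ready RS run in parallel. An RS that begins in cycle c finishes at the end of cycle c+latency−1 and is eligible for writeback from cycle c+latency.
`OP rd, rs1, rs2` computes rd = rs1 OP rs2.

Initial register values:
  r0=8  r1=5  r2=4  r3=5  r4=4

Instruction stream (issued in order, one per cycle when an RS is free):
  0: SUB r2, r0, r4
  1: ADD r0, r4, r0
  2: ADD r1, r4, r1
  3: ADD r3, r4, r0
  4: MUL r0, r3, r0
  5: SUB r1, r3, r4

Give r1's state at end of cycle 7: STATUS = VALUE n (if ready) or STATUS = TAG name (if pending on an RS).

STATUS = TAG Add1

cycle 1: issue SUB r2<-Add1 // r0:8,r1:5,r2:Add1,r3:5,r4:4
cycle 2: issue ADD r0<-Add2 // r0:Add2,r1:5,r2:Add1,r3:5,r4:4
cycle 3: stall // r0:Add2,r1:5,r2:Add1,r3:5,r4:4
cycle 4: CDB Add1=4; issue ADD r1<-Add1 // r0:Add2,r1:Add1,r2:4,r3:5,r4:4
cycle 5: CDB Add2=12; issue ADD r3<-Add2 // r0:12,r1:Add1,r2:4,r3:Add2,r4:4
cycle 6: issue MUL r0<-Mul1 // r0:Mul1,r1:Add1,r2:4,r3:Add2,r4:4
cycle 7: CDB Add1=9; issue SUB r1<-Add1 // r0:Mul1,r1:Add1,r2:4,r3:Add2,r4:4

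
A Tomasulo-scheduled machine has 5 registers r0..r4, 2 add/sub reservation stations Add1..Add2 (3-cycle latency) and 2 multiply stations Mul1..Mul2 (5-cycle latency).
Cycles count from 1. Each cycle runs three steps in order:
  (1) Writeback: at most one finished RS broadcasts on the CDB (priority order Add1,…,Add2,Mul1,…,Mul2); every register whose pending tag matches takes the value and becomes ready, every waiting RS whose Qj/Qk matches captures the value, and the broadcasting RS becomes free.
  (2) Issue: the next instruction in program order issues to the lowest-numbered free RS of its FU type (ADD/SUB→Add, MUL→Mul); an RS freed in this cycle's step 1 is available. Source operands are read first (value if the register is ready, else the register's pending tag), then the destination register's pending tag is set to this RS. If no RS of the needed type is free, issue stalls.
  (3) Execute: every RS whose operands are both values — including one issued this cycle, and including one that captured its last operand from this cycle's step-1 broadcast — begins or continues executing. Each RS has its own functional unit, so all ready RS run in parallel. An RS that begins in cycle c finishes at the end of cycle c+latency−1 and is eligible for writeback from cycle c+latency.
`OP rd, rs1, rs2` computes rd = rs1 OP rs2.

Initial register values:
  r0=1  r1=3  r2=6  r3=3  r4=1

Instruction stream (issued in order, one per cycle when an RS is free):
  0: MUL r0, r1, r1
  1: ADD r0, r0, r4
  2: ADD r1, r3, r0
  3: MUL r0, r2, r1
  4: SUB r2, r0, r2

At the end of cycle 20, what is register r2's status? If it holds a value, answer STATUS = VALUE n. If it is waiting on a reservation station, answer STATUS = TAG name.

cycle 1: issue MUL r0<-Mul1 // r0:Mul1,r1:3,r2:6,r3:3,r4:1
cycle 2: issue ADD r0<-Add1 // r0:Add1,r1:3,r2:6,r3:3,r4:1
cycle 3: issue ADD r1<-Add2 // r0:Add1,r1:Add2,r2:6,r3:3,r4:1
cycle 4: issue MUL r0<-Mul2 // r0:Mul2,r1:Add2,r2:6,r3:3,r4:1
cycle 5: stall // r0:Mul2,r1:Add2,r2:6,r3:3,r4:1
cycle 6: CDB Mul1=9; stall // r0:Mul2,r1:Add2,r2:6,r3:3,r4:1
cycle 7: stall // r0:Mul2,r1:Add2,r2:6,r3:3,r4:1
cycle 8: stall // r0:Mul2,r1:Add2,r2:6,r3:3,r4:1
cycle 9: CDB Add1=10; issue SUB r2<-Add1 // r0:Mul2,r1:Add2,r2:Add1,r3:3,r4:1
cycle 10: - // r0:Mul2,r1:Add2,r2:Add1,r3:3,r4:1
cycle 11: - // r0:Mul2,r1:Add2,r2:Add1,r3:3,r4:1
cycle 12: CDB Add2=13 // r0:Mul2,r1:13,r2:Add1,r3:3,r4:1
cycle 13: - // r0:Mul2,r1:13,r2:Add1,r3:3,r4:1
cycle 14: - // r0:Mul2,r1:13,r2:Add1,r3:3,r4:1
cycle 15: - // r0:Mul2,r1:13,r2:Add1,r3:3,r4:1
cycle 16: - // r0:Mul2,r1:13,r2:Add1,r3:3,r4:1
cycle 17: CDB Mul2=78 // r0:78,r1:13,r2:Add1,r3:3,r4:1
cycle 18: - // r0:78,r1:13,r2:Add1,r3:3,r4:1
cycle 19: - // r0:78,r1:13,r2:Add1,r3:3,r4:1
cycle 20: CDB Add1=72 // r0:78,r1:13,r2:72,r3:3,r4:1

STATUS = VALUE 72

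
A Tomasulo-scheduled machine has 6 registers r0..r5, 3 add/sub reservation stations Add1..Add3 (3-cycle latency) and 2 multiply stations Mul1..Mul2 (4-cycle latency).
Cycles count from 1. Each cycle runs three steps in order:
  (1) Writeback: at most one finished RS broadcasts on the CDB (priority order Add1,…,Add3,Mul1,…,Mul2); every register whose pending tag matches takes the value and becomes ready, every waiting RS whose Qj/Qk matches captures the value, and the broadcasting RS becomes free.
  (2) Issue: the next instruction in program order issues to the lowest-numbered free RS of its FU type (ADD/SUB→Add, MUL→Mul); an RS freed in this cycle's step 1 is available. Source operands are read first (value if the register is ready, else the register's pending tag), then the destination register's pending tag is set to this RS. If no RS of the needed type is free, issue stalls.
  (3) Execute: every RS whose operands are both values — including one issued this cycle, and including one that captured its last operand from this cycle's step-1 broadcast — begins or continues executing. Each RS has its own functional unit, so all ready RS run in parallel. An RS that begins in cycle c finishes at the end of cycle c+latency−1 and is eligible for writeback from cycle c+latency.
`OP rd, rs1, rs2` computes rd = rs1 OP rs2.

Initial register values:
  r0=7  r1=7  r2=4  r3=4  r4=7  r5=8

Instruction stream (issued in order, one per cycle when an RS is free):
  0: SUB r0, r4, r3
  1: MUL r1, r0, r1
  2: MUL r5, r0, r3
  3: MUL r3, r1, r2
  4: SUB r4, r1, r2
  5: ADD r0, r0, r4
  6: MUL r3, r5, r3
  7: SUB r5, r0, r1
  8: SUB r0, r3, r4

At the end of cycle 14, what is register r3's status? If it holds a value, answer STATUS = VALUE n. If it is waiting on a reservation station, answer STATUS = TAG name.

STATUS = TAG Mul2

c1: issue SUB r0<-Add1 | r0:Add1,r1:7,r2:4,r3:4,r4:7,r5:8
c2: issue MUL r1<-Mul1 | r0:Add1,r1:Mul1,r2:4,r3:4,r4:7,r5:8
c3: issue MUL r5<-Mul2 | r0:Add1,r1:Mul1,r2:4,r3:4,r4:7,r5:Mul2
c4: CDB Add1=3; stall | r0:3,r1:Mul1,r2:4,r3:4,r4:7,r5:Mul2
c5: stall | r0:3,r1:Mul1,r2:4,r3:4,r4:7,r5:Mul2
c6: stall | r0:3,r1:Mul1,r2:4,r3:4,r4:7,r5:Mul2
c7: stall | r0:3,r1:Mul1,r2:4,r3:4,r4:7,r5:Mul2
c8: CDB Mul1=21; issue MUL r3<-Mul1 | r0:3,r1:21,r2:4,r3:Mul1,r4:7,r5:Mul2
c9: CDB Mul2=12; issue SUB r4<-Add1 | r0:3,r1:21,r2:4,r3:Mul1,r4:Add1,r5:12
c10: issue ADD r0<-Add2 | r0:Add2,r1:21,r2:4,r3:Mul1,r4:Add1,r5:12
c11: issue MUL r3<-Mul2 | r0:Add2,r1:21,r2:4,r3:Mul2,r4:Add1,r5:12
c12: CDB Add1=17; issue SUB r5<-Add1 | r0:Add2,r1:21,r2:4,r3:Mul2,r4:17,r5:Add1
c13: CDB Mul1=84; issue SUB r0<-Add3 | r0:Add3,r1:21,r2:4,r3:Mul2,r4:17,r5:Add1
c14: - | r0:Add3,r1:21,r2:4,r3:Mul2,r4:17,r5:Add1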